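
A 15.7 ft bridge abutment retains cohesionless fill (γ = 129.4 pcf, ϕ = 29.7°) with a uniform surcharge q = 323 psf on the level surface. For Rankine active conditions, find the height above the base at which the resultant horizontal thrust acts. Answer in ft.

5.86 ft

K_a = 0.3374.
Triangular part P₁ = ½K_aγH² = 5381 at H/3 = 5.233 ft; rectangular part P₂ = K_a q H = 1711 at H/2 = 7.850 ft.
ȳ = (P₁·5.233 + P₂·7.850)/(P₁+P₂) = 5.865 ft.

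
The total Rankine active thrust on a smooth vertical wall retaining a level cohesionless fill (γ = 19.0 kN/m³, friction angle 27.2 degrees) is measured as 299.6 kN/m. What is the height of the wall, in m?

K_a = 0.3726. P_a = ½ K_a γ H² ⇒ H = √(2P_a/(K_a γ)).
H = √(2×299.6/(0.3726×19.0)) = 9.200 m.

9.20 m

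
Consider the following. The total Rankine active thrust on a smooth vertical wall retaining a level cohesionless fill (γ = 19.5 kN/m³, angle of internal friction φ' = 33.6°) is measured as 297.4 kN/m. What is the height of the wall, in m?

10.3 m

K_a = 0.2875. P_a = ½ K_a γ H² ⇒ H = √(2P_a/(K_a γ)).
H = √(2×297.4/(0.2875×19.5)) = 10.30 m.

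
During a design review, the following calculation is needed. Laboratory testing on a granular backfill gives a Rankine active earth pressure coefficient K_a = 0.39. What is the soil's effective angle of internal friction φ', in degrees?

K_a = tan²(45° − φ/2) ⇒ 45° − φ/2 = arctan(√0.39) = 31.98°.
φ = 2(45° − 31.98°) = 26.03°.

26.0°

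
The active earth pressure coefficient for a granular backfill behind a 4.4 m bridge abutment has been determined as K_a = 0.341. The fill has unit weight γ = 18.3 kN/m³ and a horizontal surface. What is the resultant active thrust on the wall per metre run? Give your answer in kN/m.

60.4 kN/m

P = ½ K_a γ H² = 0.5 × 0.341 × 18.3 × 4.4² = 60.41 kN/m.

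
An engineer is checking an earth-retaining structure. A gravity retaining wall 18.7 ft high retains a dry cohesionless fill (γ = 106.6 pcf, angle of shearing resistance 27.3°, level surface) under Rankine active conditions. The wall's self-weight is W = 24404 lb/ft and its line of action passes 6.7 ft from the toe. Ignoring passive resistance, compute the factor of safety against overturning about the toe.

K_a = tan²(45° − 27.3°/2) = 0.3711.
P_a = ½K_aγH² = 0.5×0.3711×106.6×18.7² = 6917 lb/ft, acting at H/3 = 6.233 ft above the base.
Overturning moment M_o = P_a × H/3 = 6917 × 6.233 = 43120.
Resisting moment M_r = W × 6.7 = 24404 × 6.7 = 163500.
FS_overturning = M_r/M_o = 163500/43120 = 3.792.

3.79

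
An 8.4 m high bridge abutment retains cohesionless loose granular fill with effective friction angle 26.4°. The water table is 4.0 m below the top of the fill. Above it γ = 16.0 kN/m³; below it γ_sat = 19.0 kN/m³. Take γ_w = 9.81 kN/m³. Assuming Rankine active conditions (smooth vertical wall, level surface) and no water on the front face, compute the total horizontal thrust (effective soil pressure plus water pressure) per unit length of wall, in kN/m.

K_a = tan²(45° − φ/2) = 0.3844.
γ' = 19.0 − 9.81 = 9.190 kN/m³. Depth below WT = 4.4 m.
σ'_h at WT = K_a γ d_w = 24.60 kPa; at base = 24.60 + K_a γ' × 4.4 = 40.15 kPa.
P₁ (0–4.0 m) = ½×24.60×4.0 = 49.21. P₂ (4.0–8.4 m) = ½(24.60+40.15)×4.4 = 142.5.
P_w = ½ γ_w h₂² = 0.5×9.81×4.4² = 94.96. Total = 49.21+142.5+94.96 = 286.6 kN/m.

287 kN/m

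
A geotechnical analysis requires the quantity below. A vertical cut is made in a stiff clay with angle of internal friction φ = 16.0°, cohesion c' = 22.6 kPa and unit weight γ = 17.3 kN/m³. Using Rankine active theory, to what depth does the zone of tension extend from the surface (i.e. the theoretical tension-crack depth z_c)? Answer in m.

3.47 m

K_a = tan²(45° − 16.0°/2) = 0.5678; √K_a = 0.7536.
The active pressure is zero where K_a γ z = 2c√K_a, so z_c = 2c/(γ√K_a) = 2×22.6/(17.3×0.7536) = 3.467 m.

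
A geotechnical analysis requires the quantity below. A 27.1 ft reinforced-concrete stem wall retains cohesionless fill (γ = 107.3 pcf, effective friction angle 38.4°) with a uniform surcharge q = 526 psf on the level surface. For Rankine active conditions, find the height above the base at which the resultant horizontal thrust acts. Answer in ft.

K_a = 0.2337.
Triangular part P₁ = ½K_aγH² = 9208 at H/3 = 9.033 ft; rectangular part P₂ = K_a q H = 3331 at H/2 = 13.55 ft.
ȳ = (P₁·9.033 + P₂·13.55)/(P₁+P₂) = 10.23 ft.

10.2 ft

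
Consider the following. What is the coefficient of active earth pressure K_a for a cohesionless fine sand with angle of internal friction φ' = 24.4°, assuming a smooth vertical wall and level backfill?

K_a = tan²(45° − φ/2) = tan²(32.80°) = 0.4153.

0.415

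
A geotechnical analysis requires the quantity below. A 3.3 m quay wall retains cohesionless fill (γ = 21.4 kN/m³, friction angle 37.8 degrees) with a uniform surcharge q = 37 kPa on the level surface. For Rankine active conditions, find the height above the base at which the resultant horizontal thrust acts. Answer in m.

K_a = 0.2400.
Triangular part P₁ = ½K_aγH² = 27.97 at H/3 = 1.100 m; rectangular part P₂ = K_a q H = 29.30 at H/2 = 1.650 m.
ȳ = (P₁·1.100 + P₂·1.650)/(P₁+P₂) = 1.381 m.

1.38 m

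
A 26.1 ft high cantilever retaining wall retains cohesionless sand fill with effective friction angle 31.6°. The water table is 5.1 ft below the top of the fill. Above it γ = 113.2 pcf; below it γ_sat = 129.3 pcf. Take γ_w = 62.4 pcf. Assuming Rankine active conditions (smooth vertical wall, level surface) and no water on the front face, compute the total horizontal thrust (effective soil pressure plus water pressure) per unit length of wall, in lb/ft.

K_a = tan²(45° − φ/2) = 0.3123.
γ' = 129.3 − 62.4 = 66.90 pcf. Depth below WT = 21.0 ft.
σ'_h at WT = K_a γ d_w = 180.3 psf; at base = 180.3 + K_a γ' × 21.0 = 619.1 psf.
P₁ (0–5.1 ft) = ½×180.3×5.1 = 459.8. P₂ (5.1–26.1 ft) = ½(180.3+619.1)×21.0 = 8394.
P_w = ½ γ_w h₂² = 0.5×62.4×21.0² = 13760. Total = 459.8+8394+13760 = 22610 lb/ft.

22600 lb/ft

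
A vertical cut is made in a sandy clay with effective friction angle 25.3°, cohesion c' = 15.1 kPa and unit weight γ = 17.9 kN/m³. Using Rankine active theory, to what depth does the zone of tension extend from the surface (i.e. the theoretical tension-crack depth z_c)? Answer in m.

K_a = tan²(45° − 25.3°/2) = 0.4012; √K_a = 0.6334.
The active pressure is zero where K_a γ z = 2c√K_a, so z_c = 2c/(γ√K_a) = 2×15.1/(17.9×0.6334) = 2.664 m.

2.66 m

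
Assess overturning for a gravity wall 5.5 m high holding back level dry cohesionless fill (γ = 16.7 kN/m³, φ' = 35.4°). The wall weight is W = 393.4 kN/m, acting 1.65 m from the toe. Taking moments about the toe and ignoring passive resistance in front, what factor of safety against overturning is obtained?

K_a = tan²(45° − 35.4°/2) = 0.2664.
P_a = ½K_aγH² = 0.5×0.2664×16.7×5.5² = 67.29 kN/m, acting at H/3 = 1.833 m above the base.
Overturning moment M_o = P_a × H/3 = 67.29 × 1.833 = 123.4.
Resisting moment M_r = W × 1.65 = 393.4 × 1.65 = 649.1.
FS_overturning = M_r/M_o = 649.1/123.4 = 5.262.

5.26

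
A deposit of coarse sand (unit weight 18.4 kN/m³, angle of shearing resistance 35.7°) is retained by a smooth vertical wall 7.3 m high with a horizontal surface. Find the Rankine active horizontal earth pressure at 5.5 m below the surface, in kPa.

K_a = (1 − sin φ)/(1 + sin φ) = 0.2630.
σ_h = K_a γ z = 0.2630 × 18.4 × 5.5 = 26.61 kPa.

26.6 kPa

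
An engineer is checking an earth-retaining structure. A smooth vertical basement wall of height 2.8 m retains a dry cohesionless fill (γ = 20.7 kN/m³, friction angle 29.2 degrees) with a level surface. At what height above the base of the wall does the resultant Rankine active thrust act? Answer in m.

0.933 m

K_a = 0.3442.
The pressure distribution is triangular, so the resultant acts at H/3 above the base = 2.8/3 = 0.9333 m.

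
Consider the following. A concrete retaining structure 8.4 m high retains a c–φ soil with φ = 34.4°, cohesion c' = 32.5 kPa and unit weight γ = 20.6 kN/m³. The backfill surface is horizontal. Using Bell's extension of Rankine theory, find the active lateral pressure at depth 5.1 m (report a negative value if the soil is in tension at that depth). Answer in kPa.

K_a = (1 − sin φ)/(1 + sin φ) = 0.2780.
σ_a = K_a γ z − 2c√K_a = 0.2780×20.6×5.1 − 2×32.5×0.5272 = -5.066 kPa.

-5.07 kPa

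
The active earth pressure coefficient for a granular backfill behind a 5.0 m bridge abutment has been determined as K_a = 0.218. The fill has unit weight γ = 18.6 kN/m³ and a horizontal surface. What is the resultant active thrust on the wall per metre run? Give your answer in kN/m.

P = ½ K_a γ H² = 0.5 × 0.218 × 18.6 × 5.0² = 50.69 kN/m.

50.7 kN/m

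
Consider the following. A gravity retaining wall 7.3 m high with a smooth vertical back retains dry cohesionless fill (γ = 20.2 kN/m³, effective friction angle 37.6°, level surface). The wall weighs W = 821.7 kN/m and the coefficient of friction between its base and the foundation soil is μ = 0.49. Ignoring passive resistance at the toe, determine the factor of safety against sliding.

3.09

K_a = tan²(45° − 37.6°/2) = 0.2421.
P_a = ½K_aγH² = 0.5×0.2421×20.2×7.3² = 130.3 kN/m, acting at H/3 = 2.433 m above the base.
FS_sliding = μW / P_a = 0.49×821.7 / 130.3 = 3.090.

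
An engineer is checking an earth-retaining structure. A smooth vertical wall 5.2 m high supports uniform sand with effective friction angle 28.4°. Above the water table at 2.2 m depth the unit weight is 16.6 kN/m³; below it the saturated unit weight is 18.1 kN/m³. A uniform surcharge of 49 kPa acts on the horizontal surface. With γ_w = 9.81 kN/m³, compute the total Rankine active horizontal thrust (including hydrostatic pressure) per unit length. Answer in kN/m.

K_a = tan²(45° − φ/2) = 0.3554.
γ' = 18.1 − 9.81 = 8.290 kN/m³. h₂ = H − d_w = 3.0 m.
σ'_h: at surface K_a·q = 17.41; at WT K_a(q+γd_w) = 30.39; at base K_a(q+γd_w+γ'h₂) = 39.23 kPa.
P₁ = ½(17.41+30.39)×2.2 = 52.58; P₂ = ½(30.39+39.23)×3.0 = 104.4; P_w = ½γ_w h₂² = 44.14.
Total = 52.58+104.4+44.14 = 201.2 kN/m.

201 kN/m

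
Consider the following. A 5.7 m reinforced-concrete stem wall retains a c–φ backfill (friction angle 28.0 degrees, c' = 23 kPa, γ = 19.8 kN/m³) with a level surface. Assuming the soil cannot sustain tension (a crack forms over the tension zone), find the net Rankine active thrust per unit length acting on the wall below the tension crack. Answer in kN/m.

12.0 kN/m

K_a = 0.3610; √K_a = 0.6009.
Tension-crack depth z_c = 2c/(γ√K_a) = 2×23/(19.8×0.6009) = 3.867 m.
σ_a at base = K_a γ H − 2c√K_a = 0.3610×19.8×5.7 − 2×23×0.6009 = 13.11 kPa.
P_a = ½ × 13.11 × (H − z_c) = 0.5×13.11×1.833 = 12.02 kN/m.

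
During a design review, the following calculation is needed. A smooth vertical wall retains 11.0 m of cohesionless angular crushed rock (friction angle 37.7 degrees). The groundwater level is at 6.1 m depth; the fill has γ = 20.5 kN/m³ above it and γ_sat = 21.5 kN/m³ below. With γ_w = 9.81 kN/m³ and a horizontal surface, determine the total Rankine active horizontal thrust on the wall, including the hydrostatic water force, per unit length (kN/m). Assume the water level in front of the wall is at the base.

391 kN/m

K_a = tan²(45° − φ/2) = 0.2411.
γ' = 21.5 − 9.81 = 11.69 kN/m³. Depth below WT = 4.9 m.
σ'_h at WT = K_a γ d_w = 30.14 kPa; at base = 30.14 + K_a γ' × 4.9 = 43.95 kPa.
P₁ (0–6.1 m) = ½×30.14×6.1 = 91.94. P₂ (6.1–11.0 m) = ½(30.14+43.95)×4.9 = 181.5.
P_w = ½ γ_w h₂² = 0.5×9.81×4.9² = 117.8. Total = 91.94+181.5+117.8 = 391.2 kN/m.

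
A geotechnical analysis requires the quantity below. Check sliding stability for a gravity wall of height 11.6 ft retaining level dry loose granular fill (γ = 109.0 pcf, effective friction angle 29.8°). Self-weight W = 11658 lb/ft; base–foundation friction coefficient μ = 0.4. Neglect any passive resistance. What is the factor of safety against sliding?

1.89

K_a = tan²(45° − 29.8°/2) = 0.3360.
P_a = ½K_aγH² = 0.5×0.3360×109.0×11.6² = 2464 lb/ft, acting at H/3 = 3.867 ft above the base.
FS_sliding = μW / P_a = 0.4×11658 / 2464 = 1.892.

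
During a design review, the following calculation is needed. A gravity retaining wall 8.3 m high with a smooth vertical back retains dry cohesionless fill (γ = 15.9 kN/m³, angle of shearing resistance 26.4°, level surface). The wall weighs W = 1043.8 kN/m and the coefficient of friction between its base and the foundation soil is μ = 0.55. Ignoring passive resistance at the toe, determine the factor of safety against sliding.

2.73

K_a = tan²(45° − 26.4°/2) = 0.3844.
P_a = ½K_aγH² = 0.5×0.3844×15.9×8.3² = 210.5 kN/m, acting at H/3 = 2.767 m above the base.
FS_sliding = μW / P_a = 0.55×1043.8 / 210.5 = 2.727.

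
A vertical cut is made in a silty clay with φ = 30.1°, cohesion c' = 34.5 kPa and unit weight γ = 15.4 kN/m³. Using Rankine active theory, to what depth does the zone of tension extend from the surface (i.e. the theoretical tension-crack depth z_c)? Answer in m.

7.78 m

K_a = tan²(45° − 30.1°/2) = 0.3320; √K_a = 0.5762.
The active pressure is zero where K_a γ z = 2c√K_a, so z_c = 2c/(γ√K_a) = 2×34.5/(15.4×0.5762) = 7.776 m.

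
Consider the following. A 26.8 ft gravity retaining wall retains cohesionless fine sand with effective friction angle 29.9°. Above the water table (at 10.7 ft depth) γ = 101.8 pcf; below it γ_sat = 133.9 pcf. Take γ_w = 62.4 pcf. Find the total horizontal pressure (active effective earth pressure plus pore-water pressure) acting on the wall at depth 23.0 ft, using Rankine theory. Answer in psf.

1430 psf

K_a = (1 − sin φ)/(1 + sin φ) = 0.3347.
γ' = 133.9 − 62.4 = 71.50 pcf.
Effective vertical stress at 23.0 ft: σ'_v = 101.8×10.7 + 71.50×12.3 = 1969 psf.
σ'_h = K_a σ'_v = 0.3347 × 1969 = 658.9 psf; u = γ_w × 12.3 = 767.5 psf.
Total σ_h = 658.9 + 767.5 = 1426 psf.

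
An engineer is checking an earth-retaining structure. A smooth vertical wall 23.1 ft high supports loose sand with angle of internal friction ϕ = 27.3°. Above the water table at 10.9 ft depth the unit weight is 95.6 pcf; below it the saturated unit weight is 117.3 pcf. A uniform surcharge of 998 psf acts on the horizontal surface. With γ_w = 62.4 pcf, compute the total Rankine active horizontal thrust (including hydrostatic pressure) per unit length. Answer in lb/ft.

21500 lb/ft

K_a = tan²(45° − φ/2) = 0.3711.
γ' = 117.3 − 62.4 = 54.90 pcf. h₂ = H − d_w = 12.2 ft.
σ'_h: at surface K_a·q = 370.4; at WT K_a(q+γd_w) = 757.1; at base K_a(q+γd_w+γ'h₂) = 1006 psf.
P₁ = ½(370.4+757.1)×10.9 = 6145; P₂ = ½(757.1+1006)×12.2 = 10750; P_w = ½γ_w h₂² = 4644.
Total = 6145+10750+4644 = 21540 lb/ft.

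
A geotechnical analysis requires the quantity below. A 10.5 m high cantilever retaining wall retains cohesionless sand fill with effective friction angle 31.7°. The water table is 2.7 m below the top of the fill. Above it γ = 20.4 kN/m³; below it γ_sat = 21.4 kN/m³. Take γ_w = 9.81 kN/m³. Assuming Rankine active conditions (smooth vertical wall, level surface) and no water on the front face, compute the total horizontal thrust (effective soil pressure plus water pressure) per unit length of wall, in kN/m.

K_a = tan²(45° − φ/2) = 0.3111.
γ' = 21.4 − 9.81 = 11.59 kN/m³. Depth below WT = 7.8 m.
σ'_h at WT = K_a γ d_w = 17.13 kPa; at base = 17.13 + K_a γ' × 7.8 = 45.26 kPa.
P₁ (0–2.7 m) = ½×17.13×2.7 = 23.13. P₂ (2.7–10.5 m) = ½(17.13+45.26)×7.8 = 243.3.
P_w = ½ γ_w h₂² = 0.5×9.81×7.8² = 298.4. Total = 23.13+243.3+298.4 = 564.9 kN/m.

565 kN/m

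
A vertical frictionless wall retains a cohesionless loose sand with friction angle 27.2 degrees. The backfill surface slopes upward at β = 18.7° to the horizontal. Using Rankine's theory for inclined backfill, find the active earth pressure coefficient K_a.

K_a = cos β · (cos β − √(cos²β − cos²φ)) / (cos β + √(cos²β − cos²φ)).
cos β = 0.9472, cos φ = 0.8894, √(cos²β − cos²φ) = 0.3258.
K_a = 0.9472 × (0.9472 − 0.3258)/(0.9472 + 0.3258) = 0.4624.

0.462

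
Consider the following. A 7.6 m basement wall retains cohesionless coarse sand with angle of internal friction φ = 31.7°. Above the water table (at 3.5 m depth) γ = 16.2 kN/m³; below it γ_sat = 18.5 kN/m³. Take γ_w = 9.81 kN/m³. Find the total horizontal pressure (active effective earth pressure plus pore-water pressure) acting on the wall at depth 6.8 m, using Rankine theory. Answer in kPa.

58.9 kPa

K_a = (1 − sin φ)/(1 + sin φ) = 0.3111.
γ' = 18.5 − 9.81 = 8.690 kN/m³.
Effective vertical stress at 6.8 m: σ'_v = 16.2×3.5 + 8.690×3.30 = 85.38 kPa.
σ'_h = K_a σ'_v = 0.3111 × 85.38 = 26.56 kPa; u = γ_w × 3.30 = 32.37 kPa.
Total σ_h = 26.56 + 32.37 = 58.93 kPa.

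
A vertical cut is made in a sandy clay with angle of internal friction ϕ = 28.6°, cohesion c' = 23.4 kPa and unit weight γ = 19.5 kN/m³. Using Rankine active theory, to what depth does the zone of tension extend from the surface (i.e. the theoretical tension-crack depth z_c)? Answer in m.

4.04 m

K_a = tan²(45° − 28.6°/2) = 0.3525; √K_a = 0.5938.
The active pressure is zero where K_a γ z = 2c√K_a, so z_c = 2c/(γ√K_a) = 2×23.4/(19.5×0.5938) = 4.042 m.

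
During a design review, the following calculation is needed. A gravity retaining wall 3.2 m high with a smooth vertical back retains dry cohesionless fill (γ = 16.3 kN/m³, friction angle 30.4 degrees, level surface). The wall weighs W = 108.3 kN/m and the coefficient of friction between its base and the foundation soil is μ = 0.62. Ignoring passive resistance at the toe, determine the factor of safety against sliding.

2.45

K_a = tan²(45° − 30.4°/2) = 0.3280.
P_a = ½K_aγH² = 0.5×0.3280×16.3×3.2² = 27.37 kN/m, acting at H/3 = 1.067 m above the base.
FS_sliding = μW / P_a = 0.62×108.3 / 27.37 = 2.453.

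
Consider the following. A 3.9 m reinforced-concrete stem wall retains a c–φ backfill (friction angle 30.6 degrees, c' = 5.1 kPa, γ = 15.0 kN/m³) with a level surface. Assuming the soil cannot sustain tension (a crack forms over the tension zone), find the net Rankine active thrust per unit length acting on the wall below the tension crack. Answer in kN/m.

17.9 kN/m

K_a = 0.3253; √K_a = 0.5704.
Tension-crack depth z_c = 2c/(γ√K_a) = 2×5.1/(15.0×0.5704) = 1.192 m.
σ_a at base = K_a γ H − 2c√K_a = 0.3253×15.0×3.9 − 2×5.1×0.5704 = 13.21 kPa.
P_a = ½ × 13.21 × (H − z_c) = 0.5×13.21×2.708 = 17.89 kN/m.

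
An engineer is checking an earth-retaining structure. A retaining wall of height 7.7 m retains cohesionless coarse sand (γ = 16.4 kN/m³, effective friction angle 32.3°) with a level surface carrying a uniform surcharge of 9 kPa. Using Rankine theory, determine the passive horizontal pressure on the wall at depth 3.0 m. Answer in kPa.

192 kPa

K_p = (1 + sin φ)/(1 − sin φ) = 3.295.
σ_v = γz + q = 16.4 × 3.0 + 9 = 58.20 kPa.
σ_h = K_p σ_v = 3.295 × 58.20 = 191.8 kPa.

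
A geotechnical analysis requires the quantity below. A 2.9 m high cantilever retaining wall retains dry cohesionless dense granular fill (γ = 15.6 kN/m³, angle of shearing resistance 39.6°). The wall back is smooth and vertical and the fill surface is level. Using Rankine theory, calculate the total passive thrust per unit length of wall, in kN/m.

K_p = tan²(45° + φ/2) = 4.516.
P_p = ½ K_p γ H² = 0.5 × 4.516 × 15.6 × 2.9² = 296.2 kN/m.

296 kN/m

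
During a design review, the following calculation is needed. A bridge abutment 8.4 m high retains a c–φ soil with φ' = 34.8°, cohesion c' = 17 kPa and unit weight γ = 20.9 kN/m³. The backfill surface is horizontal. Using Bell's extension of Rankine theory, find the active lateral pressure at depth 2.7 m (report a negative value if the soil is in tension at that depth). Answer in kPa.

K_a = (1 − sin φ)/(1 + sin φ) = 0.2733.
σ_a = K_a γ z − 2c√K_a = 0.2733×20.9×2.7 − 2×17×0.5228 = -2.352 kPa.

-2.35 kPa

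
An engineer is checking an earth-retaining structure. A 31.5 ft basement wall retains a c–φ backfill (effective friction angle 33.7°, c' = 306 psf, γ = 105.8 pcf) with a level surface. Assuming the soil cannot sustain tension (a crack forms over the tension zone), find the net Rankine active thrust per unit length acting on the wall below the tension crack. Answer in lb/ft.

K_a = 0.2863; √K_a = 0.5351.
Tension-crack depth z_c = 2c/(γ√K_a) = 2×306/(105.8×0.5351) = 10.81 ft.
σ_a at base = K_a γ H − 2c√K_a = 0.2863×105.8×31.5 − 2×306×0.5351 = 626.7 psf.
P_a = ½ × 626.7 × (H − z_c) = 0.5×626.7×20.69 = 6483 lb/ft.

6480 lb/ft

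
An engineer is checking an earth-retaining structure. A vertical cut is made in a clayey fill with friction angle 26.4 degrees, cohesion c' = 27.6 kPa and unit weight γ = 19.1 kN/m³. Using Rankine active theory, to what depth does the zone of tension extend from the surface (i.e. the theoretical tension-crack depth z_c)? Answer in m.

K_a = tan²(45° − 26.4°/2) = 0.3844; √K_a = 0.6200.
The active pressure is zero where K_a γ z = 2c√K_a, so z_c = 2c/(γ√K_a) = 2×27.6/(19.1×0.6200) = 4.661 m.

4.66 m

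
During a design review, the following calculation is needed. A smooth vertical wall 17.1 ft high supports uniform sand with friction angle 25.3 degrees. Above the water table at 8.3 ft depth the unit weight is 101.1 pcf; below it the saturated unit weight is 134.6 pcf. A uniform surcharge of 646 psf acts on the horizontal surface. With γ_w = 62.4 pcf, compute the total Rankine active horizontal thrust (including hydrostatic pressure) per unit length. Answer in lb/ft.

12300 lb/ft

K_a = tan²(45° − φ/2) = 0.4012.
γ' = 134.6 − 62.4 = 72.20 pcf. h₂ = H − d_w = 8.8 ft.
σ'_h: at surface K_a·q = 259.2; at WT K_a(q+γd_w) = 595.8; at base K_a(q+γd_w+γ'h₂) = 850.7 psf.
P₁ = ½(259.2+595.8)×8.3 = 3548; P₂ = ½(595.8+850.7)×8.8 = 6365; P_w = ½γ_w h₂² = 2416.
Total = 3548+6365+2416 = 12330 lb/ft.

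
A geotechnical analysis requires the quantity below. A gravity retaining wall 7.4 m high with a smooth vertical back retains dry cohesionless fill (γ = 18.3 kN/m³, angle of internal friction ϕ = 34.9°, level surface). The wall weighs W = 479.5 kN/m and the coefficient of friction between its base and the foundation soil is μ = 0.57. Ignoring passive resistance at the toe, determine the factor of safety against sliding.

K_a = tan²(45° − 34.9°/2) = 0.2721.
P_a = ½K_aγH² = 0.5×0.2721×18.3×7.4² = 136.4 kN/m, acting at H/3 = 2.467 m above the base.
FS_sliding = μW / P_a = 0.57×479.5 / 136.4 = 2.004.

2.00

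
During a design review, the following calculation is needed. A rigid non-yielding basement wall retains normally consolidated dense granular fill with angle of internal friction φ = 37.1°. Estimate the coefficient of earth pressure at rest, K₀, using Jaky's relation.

0.397

K₀ = 1 − sin φ' = 1 − sin 37.1° = 0.3968.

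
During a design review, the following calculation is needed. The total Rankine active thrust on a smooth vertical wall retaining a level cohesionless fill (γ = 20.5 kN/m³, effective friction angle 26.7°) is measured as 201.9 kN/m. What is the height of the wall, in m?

K_a = 0.3800. P_a = ½ K_a γ H² ⇒ H = √(2P_a/(K_a γ)).
H = √(2×201.9/(0.3800×20.5)) = 7.200 m.

7.20 m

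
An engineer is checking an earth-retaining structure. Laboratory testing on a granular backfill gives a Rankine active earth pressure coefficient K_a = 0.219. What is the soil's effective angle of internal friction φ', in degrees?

K_a = tan²(45° − φ/2) ⇒ 45° − φ/2 = arctan(√0.219) = 25.08°.
φ = 2(45° − 25.08°) = 39.84°.

39.8°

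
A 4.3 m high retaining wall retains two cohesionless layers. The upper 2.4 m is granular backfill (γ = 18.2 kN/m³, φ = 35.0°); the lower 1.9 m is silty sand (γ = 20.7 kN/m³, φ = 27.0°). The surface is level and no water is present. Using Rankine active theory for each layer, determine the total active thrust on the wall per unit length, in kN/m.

59.4 kN/m

K_a1 = tan²(45°−35.0°/2) = 0.2710; K_a2 = tan²(45°−27.0°/2) = 0.3755.
Layer 1: σ at base = K_a1 γ₁ h₁ = 11.84 kPa; P₁ = ½×11.84×2.4 = 14.20.
Layer 2: σ_v at top = γ₁h₁ = 43.68; σ_h top = K_a2×43.68 = 16.40; σ_h base = K_a2×(43.68+20.7×1.9) = 31.17.
P₂ = ½(16.40+31.17)×1.9 = 45.20. Total P_a = 14.20+45.20 = 59.40 kN/m.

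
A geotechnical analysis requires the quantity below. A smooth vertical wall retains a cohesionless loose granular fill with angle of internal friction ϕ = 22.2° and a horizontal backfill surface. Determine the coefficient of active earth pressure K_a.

K_a = tan²(45° − φ/2) = tan²(33.90°) = 0.4515.

0.452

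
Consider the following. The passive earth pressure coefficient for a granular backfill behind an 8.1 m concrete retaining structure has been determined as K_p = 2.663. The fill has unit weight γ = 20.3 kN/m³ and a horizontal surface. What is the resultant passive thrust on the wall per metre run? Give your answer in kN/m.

P = ½ K_p γ H² = 0.5 × 2.663 × 20.3 × 8.1² = 1773 kN/m.

1770 kN/m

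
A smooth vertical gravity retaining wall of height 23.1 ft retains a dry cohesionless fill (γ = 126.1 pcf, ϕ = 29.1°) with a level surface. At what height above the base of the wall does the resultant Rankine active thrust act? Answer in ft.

7.70 ft

K_a = 0.3456.
The pressure distribution is triangular, so the resultant acts at H/3 above the base = 23.1/3 = 7.700 ft.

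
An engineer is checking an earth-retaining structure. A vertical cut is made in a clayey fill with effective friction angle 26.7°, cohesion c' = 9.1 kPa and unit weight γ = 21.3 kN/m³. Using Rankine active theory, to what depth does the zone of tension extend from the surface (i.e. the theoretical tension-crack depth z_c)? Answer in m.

1.39 m

K_a = tan²(45° − 26.7°/2) = 0.3800; √K_a = 0.6164.
The active pressure is zero where K_a γ z = 2c√K_a, so z_c = 2c/(γ√K_a) = 2×9.1/(21.3×0.6164) = 1.386 m.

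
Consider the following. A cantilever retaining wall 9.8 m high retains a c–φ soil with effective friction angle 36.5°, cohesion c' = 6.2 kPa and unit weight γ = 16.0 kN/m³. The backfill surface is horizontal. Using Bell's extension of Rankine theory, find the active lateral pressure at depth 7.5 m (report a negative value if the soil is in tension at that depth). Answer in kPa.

K_a = (1 − sin φ)/(1 + sin φ) = 0.2541.
σ_a = K_a γ z − 2c√K_a = 0.2541×16.0×7.5 − 2×6.2×0.5040 = 24.24 kPa.

24.2 kPa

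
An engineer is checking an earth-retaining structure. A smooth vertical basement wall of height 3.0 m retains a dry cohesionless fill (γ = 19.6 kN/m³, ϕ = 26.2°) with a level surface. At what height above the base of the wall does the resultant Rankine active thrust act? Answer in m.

K_a = 0.3874.
The pressure distribution is triangular, so the resultant acts at H/3 above the base = 3.0/3 = 1.000 m.

1.00 m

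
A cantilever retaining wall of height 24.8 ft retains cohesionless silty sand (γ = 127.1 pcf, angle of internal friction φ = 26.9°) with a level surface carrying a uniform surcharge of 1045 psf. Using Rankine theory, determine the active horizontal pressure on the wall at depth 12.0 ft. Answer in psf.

969 psf

K_a = (1 − sin φ)/(1 + sin φ) = 0.3770.
σ_v = γz + q = 127.1 × 12.0 + 1045 = 2570 psf.
σ_h = K_a σ_v = 0.3770 × 2570 = 969.0 psf.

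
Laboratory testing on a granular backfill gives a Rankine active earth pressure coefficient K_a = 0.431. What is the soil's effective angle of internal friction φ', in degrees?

K_a = tan²(45° − φ/2) ⇒ 45° − φ/2 = arctan(√0.431) = 33.29°.
φ = 2(45° − 33.29°) = 23.43°.

23.4°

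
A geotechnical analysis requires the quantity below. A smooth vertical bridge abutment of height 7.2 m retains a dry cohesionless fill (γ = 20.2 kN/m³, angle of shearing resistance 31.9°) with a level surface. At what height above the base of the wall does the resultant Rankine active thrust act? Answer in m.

2.40 m

K_a = 0.3085.
The pressure distribution is triangular, so the resultant acts at H/3 above the base = 7.2/3 = 2.400 m.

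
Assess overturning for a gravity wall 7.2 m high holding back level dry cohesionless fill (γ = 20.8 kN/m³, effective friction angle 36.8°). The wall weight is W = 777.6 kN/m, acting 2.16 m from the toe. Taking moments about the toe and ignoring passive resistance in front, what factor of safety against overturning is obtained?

K_a = tan²(45° − 36.8°/2) = 0.2508.
P_a = ½K_aγH² = 0.5×0.2508×20.8×7.2² = 135.2 kN/m, acting at H/3 = 2.400 m above the base.
Overturning moment M_o = P_a × H/3 = 135.2 × 2.400 = 324.5.
Resisting moment M_r = W × 2.16 = 777.6 × 2.16 = 1680.
FS_overturning = M_r/M_o = 1680/324.5 = 5.177.

5.18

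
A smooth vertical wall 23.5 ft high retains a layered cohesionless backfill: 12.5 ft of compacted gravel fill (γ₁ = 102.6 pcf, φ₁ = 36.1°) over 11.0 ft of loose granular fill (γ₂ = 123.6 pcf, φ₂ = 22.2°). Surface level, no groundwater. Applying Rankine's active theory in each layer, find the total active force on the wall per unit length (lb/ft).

K_a1 = tan²(45°−36.1°/2) = 0.2585; K_a2 = tan²(45°−22.2°/2) = 0.4515.
Layer 1: σ at base = K_a1 γ₁ h₁ = 331.5 psf; P₁ = ½×331.5×12.5 = 2072.
Layer 2: σ_v at top = γ₁h₁ = 1282; σ_h top = K_a2×1282 = 579.1; σ_h base = K_a2×(1282+123.6×11.0) = 1193.
P₂ = ½(579.1+1193)×11.0 = 9747. Total P_a = 2072+9747 = 11820 lb/ft.

11800 lb/ft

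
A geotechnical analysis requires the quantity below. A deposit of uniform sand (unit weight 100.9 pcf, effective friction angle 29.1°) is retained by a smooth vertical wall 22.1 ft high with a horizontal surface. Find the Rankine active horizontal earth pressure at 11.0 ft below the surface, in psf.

K_a = (1 − sin φ)/(1 + sin φ) = 0.3456.
σ_h = K_a γ z = 0.3456 × 100.9 × 11.0 = 383.6 psf.

384 psf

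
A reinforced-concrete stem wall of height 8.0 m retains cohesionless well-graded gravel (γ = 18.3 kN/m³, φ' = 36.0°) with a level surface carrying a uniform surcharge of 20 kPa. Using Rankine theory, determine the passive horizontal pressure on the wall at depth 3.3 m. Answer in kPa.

K_p = (1 + sin φ)/(1 − sin φ) = 3.852.
σ_v = γz + q = 18.3 × 3.3 + 20 = 80.39 kPa.
σ_h = K_p σ_v = 3.852 × 80.39 = 309.6 kPa.

310 kPa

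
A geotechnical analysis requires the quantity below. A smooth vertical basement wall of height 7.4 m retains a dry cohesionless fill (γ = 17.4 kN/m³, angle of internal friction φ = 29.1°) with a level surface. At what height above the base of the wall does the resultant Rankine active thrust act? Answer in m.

K_a = 0.3456.
The pressure distribution is triangular, so the resultant acts at H/3 above the base = 7.4/3 = 2.467 m.

2.47 m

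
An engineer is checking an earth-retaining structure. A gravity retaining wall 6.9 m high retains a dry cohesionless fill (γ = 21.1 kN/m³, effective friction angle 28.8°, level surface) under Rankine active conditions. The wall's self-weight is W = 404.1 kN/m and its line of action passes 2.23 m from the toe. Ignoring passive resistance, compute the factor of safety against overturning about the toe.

2.23

K_a = tan²(45° − 28.8°/2) = 0.3498.
P_a = ½K_aγH² = 0.5×0.3498×21.1×6.9² = 175.7 kN/m, acting at H/3 = 2.300 m above the base.
Overturning moment M_o = P_a × H/3 = 175.7 × 2.300 = 404.1.
Resisting moment M_r = W × 2.23 = 404.1 × 2.23 = 901.1.
FS_overturning = M_r/M_o = 901.1/404.1 = 2.230.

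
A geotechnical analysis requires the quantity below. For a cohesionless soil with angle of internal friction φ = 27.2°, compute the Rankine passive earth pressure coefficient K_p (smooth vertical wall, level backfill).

K_p = (1 + sin φ)/(1 − sin φ) = tan²(45° + 27.2°/2) = 2.684.

2.68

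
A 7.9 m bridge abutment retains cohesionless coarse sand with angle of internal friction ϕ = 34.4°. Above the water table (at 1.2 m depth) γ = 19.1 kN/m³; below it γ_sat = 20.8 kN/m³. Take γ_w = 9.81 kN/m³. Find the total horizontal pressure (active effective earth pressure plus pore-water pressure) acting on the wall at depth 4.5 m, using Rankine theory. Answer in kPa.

K_a = (1 − sin φ)/(1 + sin φ) = 0.2780.
γ' = 20.8 − 9.81 = 10.99 kN/m³.
Effective vertical stress at 4.5 m: σ'_v = 19.1×1.2 + 10.99×3.30 = 59.19 kPa.
σ'_h = K_a σ'_v = 0.2780 × 59.19 = 16.45 kPa; u = γ_w × 3.30 = 32.37 kPa.
Total σ_h = 16.45 + 32.37 = 48.83 kPa.

48.8 kPa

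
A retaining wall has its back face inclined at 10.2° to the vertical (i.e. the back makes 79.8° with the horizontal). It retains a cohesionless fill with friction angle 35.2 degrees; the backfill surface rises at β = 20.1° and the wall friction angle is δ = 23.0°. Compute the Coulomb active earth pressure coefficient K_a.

K_a = sin²(α+φ) / [sin²α · sin(α−δ) · (1 + √{sin(φ+δ)sin(φ−β) / (sin(α−δ)sin(α+β))})²].
With α = 79.8°, φ = 35.2°, δ = 23.0°, β = 20.1°: K_a = 0.4396.

0.440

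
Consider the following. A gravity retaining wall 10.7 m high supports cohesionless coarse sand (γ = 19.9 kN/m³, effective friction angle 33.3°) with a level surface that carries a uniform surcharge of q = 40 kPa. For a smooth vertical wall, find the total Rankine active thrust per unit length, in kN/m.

K_a = tan²(45° − φ/2) = 0.2911.
Soil triangle: ½ K_a γ H² = 0.5×0.2911×19.9×10.7² = 331.7 kN/m.
Surcharge rectangle: K_a q H = 0.2911×40×10.7 = 124.6 kN/m.
Total = 331.7 + 124.6 = 456.3 kN/m.

456 kN/m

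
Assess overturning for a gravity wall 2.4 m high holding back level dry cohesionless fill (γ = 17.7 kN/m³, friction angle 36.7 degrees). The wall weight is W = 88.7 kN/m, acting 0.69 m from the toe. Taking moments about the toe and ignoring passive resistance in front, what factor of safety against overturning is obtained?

5.96

K_a = tan²(45° − 36.7°/2) = 0.2519.
P_a = ½K_aγH² = 0.5×0.2519×17.7×2.4² = 12.84 kN/m, acting at H/3 = 0.8000 m above the base.
Overturning moment M_o = P_a × H/3 = 12.84 × 0.8000 = 10.27.
Resisting moment M_r = W × 0.69 = 88.7 × 0.69 = 61.20.
FS_overturning = M_r/M_o = 61.20/10.27 = 5.959.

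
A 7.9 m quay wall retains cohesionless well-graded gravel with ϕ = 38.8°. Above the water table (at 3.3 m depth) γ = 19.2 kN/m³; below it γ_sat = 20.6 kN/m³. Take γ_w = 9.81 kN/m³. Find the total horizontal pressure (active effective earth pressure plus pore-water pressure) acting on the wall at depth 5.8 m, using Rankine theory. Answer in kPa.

K_a = (1 − sin φ)/(1 + sin φ) = 0.2296.
γ' = 20.6 − 9.81 = 10.79 kN/m³.
Effective vertical stress at 5.8 m: σ'_v = 19.2×3.3 + 10.79×2.50 = 90.33 kPa.
σ'_h = K_a σ'_v = 0.2296 × 90.33 = 20.74 kPa; u = γ_w × 2.50 = 24.53 kPa.
Total σ_h = 20.74 + 24.53 = 45.26 kPa.

45.3 kPa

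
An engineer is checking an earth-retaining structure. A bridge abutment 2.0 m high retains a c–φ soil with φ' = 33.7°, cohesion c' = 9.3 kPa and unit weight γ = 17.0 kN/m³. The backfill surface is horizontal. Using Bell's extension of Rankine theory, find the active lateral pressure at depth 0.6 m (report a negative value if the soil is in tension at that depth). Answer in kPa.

K_a = (1 − sin φ)/(1 + sin φ) = 0.2863.
σ_a = K_a γ z − 2c√K_a = 0.2863×17.0×0.6 − 2×9.3×0.5351 = -7.032 kPa.

-7.03 kPa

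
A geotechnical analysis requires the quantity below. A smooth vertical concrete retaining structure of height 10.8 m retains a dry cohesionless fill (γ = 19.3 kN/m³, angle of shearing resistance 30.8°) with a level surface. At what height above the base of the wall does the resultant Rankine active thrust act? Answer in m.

K_a = 0.3227.
The pressure distribution is triangular, so the resultant acts at H/3 above the base = 10.8/3 = 3.600 m.

3.60 m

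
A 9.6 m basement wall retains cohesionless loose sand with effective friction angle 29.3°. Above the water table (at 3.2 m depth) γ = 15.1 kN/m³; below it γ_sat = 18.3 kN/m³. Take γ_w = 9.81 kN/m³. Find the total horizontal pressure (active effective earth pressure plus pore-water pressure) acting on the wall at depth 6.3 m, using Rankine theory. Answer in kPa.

K_a = (1 − sin φ)/(1 + sin φ) = 0.3428.
γ' = 18.3 − 9.81 = 8.490 kN/m³.
Effective vertical stress at 6.3 m: σ'_v = 15.1×3.2 + 8.490×3.10 = 74.64 kPa.
σ'_h = K_a σ'_v = 0.3428 × 74.64 = 25.59 kPa; u = γ_w × 3.10 = 30.41 kPa.
Total σ_h = 25.59 + 30.41 = 56.00 kPa.

56.0 kPa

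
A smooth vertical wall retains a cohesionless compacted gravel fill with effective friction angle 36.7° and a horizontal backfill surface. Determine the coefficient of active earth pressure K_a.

0.252

K_a = tan²(45° − φ/2) = tan²(26.65°) = 0.2519.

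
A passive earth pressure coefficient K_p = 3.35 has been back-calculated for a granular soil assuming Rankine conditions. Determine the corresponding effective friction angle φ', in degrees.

K_p = (1+sin φ)/(1−sin φ) ⇒ sin φ = (K_p − 1)/(K_p + 1) = 0.5402.
φ = arcsin(0.5402) = 32.70°.

32.7°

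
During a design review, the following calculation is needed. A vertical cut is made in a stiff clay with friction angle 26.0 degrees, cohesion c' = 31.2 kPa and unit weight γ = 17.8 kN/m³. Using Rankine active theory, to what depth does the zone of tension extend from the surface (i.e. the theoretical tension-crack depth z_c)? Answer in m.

K_a = tan²(45° − 26.0°/2) = 0.3905; √K_a = 0.6249.
The active pressure is zero where K_a γ z = 2c√K_a, so z_c = 2c/(γ√K_a) = 2×31.2/(17.8×0.6249) = 5.610 m.

5.61 m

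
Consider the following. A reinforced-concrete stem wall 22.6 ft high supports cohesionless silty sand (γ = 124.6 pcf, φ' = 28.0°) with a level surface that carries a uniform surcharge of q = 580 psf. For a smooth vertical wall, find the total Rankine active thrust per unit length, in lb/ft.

16200 lb/ft

K_a = tan²(45° − φ/2) = 0.3610.
Soil triangle: ½ K_a γ H² = 0.5×0.3610×124.6×22.6² = 11490 lb/ft.
Surcharge rectangle: K_a q H = 0.3610×580×22.6 = 4732 lb/ft.
Total = 11490 + 4732 = 16220 lb/ft.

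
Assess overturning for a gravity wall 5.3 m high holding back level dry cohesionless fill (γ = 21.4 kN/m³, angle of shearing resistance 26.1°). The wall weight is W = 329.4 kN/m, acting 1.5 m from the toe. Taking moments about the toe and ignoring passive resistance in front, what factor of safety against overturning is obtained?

2.39

K_a = tan²(45° − 26.1°/2) = 0.3889.
P_a = ½K_aγH² = 0.5×0.3889×21.4×5.3² = 116.9 kN/m, acting at H/3 = 1.767 m above the base.
Overturning moment M_o = P_a × H/3 = 116.9 × 1.767 = 206.5.
Resisting moment M_r = W × 1.5 = 329.4 × 1.5 = 494.1.
FS_overturning = M_r/M_o = 494.1/206.5 = 2.392.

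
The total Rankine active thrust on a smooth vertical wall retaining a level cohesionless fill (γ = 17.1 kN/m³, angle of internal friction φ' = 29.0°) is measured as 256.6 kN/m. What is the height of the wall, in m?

K_a = 0.3470. P_a = ½ K_a γ H² ⇒ H = √(2P_a/(K_a γ)).
H = √(2×256.6/(0.3470×17.1)) = 9.300 m.

9.30 m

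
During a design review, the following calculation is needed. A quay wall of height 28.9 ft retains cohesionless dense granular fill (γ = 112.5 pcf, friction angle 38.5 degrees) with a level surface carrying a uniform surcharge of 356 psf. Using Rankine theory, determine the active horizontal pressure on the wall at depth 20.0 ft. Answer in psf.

606 psf

K_a = (1 − sin φ)/(1 + sin φ) = 0.2327.
σ_v = γz + q = 112.5 × 20.0 + 356 = 2606 psf.
σ_h = K_a σ_v = 0.2327 × 2606 = 606.3 psf.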